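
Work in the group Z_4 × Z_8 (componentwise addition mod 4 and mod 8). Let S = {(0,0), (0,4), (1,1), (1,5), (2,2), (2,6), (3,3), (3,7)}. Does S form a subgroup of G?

|S| = 8 divides |G| = 32, consistent with Lagrange.
S contains the identity, every element's inverse is in S, and S is closed under +: it is a subgroup.
In fact S = ⟨(1,5)⟩.

Yes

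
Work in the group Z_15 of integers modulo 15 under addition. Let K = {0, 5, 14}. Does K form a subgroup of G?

No

5 ∈ K but its inverse 10 ∉ K, so K is not a subgroup.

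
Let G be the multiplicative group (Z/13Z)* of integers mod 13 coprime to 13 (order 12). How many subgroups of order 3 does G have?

|G| = 12 and 3 | 12, so subgroups of order 3 are possible by Lagrange.
The subgroups of order 3 are: {1, 3, 9}.
So G has 1 subgroup of order 3.

1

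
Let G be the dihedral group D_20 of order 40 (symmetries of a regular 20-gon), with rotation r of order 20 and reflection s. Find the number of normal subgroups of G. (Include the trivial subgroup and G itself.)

G has 48 subgroups. Checking conjugation-invariance by order — order 1: 1/1 normal; order 2: 1/21 normal; order 4: 1/11 normal; order 5: 1/1 normal; order 8: 0/5 normal; order 10: 1/5 normal; order 20: 3/3 normal; order 40: 1/1 normal.
Total normal subgroups: 9.

9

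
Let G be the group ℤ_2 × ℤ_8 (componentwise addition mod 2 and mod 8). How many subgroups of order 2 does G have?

|G| = 16 and 2 | 16, so subgroups of order 2 are possible by Lagrange.
The subgroups of order 2 are: {(0,0), (0,4)}; {(0,0), (1,0)}; {(0,0), (1,4)}.
So G has 3 subgroups of order 2.

3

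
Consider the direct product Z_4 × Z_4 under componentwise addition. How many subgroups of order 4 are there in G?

7

|G| = 16 and 4 | 16, so subgroups of order 4 are possible by Lagrange.
The subgroups of order 4 are: {(0,0), (0,1), (0,2), (0,3)}; {(0,0), (0,2), (2,0), (2,2)}; {(0,0), (0,2), (2,1), (2,3)}; {(0,0), (1,0), (2,0), (3,0)}; … (7 in all).
So G has 7 subgroups of order 4.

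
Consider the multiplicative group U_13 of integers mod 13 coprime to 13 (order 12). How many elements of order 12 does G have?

4

The elements of order 12 are: 2, 6, 7, 11.
That's 4.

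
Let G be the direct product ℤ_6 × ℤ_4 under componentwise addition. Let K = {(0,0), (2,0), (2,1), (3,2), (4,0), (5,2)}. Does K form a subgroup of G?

No

(2,1) ∈ K but its inverse (4,3) ∉ K, so K is not a subgroup.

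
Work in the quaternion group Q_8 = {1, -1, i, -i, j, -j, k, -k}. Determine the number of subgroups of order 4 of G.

|G| = 8 and 4 | 8, so subgroups of order 4 are possible by Lagrange.
The subgroups of order 4 are: {1, -1, i, -i}; {1, -1, j, -j}; {1, -1, k, -k}.
So G has 3 subgroups of order 4.

3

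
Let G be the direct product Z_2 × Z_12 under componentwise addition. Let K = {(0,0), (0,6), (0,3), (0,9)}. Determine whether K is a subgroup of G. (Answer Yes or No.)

Yes

|K| = 4 divides |G| = 24, consistent with Lagrange.
K contains the identity, every element's inverse is in K, and K is closed under +: it is a subgroup.
In fact K = ⟨(0,3)⟩.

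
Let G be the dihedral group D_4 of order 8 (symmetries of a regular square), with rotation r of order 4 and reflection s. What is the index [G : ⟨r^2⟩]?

|⟨r^2⟩| = 2 and |G| = 8.
By Lagrange, [G : H] = |G|/|H| = 8/2 = 4.

4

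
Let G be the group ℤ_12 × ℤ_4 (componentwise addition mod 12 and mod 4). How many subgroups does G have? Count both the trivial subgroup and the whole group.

30

|G| = 48, so by Lagrange every subgroup order divides 48. Divisors: 1, 2, 3, 4, 6, 8, 12, 16, 24, 48.
Subgroups by order — order 1: 1; order 2: 3; order 3: 1; order 4: 7; order 6: 3; order 8: 3; order 12: 7; order 16: 1; order 24: 3; order 48: 1.
Total: 1 + 3 + 1 + 7 + 3 + 3 + 7 + 1 + 3 + 1 = 30.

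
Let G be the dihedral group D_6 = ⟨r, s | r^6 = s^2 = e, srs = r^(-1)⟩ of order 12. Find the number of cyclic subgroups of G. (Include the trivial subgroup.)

10

A cyclic subgroup of order d is generated by each of its φ(d) elements of order d, so the cyclic subgroups of order d number (#elements of order d)/φ(d).
Cyclic subgroups by order — order 1: 1; order 2: 7; order 3: 1; order 6: 1.
Total: 10.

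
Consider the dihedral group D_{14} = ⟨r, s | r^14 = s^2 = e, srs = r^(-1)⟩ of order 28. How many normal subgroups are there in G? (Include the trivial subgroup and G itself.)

G has 28 subgroups. Checking conjugation-invariance by order — order 1: 1/1 normal; order 2: 1/15 normal; order 4: 0/7 normal; order 7: 1/1 normal; order 14: 3/3 normal; order 28: 1/1 normal.
Total normal subgroups: 7.

7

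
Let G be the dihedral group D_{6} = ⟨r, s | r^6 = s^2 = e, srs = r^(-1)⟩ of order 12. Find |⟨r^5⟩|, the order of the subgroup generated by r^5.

Computing powers of r^5: the smallest k with (r^5)^k = e is k = 6.

6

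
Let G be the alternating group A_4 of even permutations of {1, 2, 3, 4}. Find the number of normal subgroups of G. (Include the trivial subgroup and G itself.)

3

G has 10 subgroups. Checking conjugation-invariance by order — order 1: 1/1 normal; order 2: 0/3 normal; order 3: 0/4 normal; order 4: 1/1 normal; order 12: 1/1 normal.
Total normal subgroups: 3.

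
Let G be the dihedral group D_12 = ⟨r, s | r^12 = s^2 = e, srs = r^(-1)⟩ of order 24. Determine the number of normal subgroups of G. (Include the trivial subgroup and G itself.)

9

G has 34 subgroups. Checking conjugation-invariance by order — order 1: 1/1 normal; order 2: 1/13 normal; order 3: 1/1 normal; order 4: 1/7 normal; order 6: 1/5 normal; order 8: 0/3 normal; order 12: 3/3 normal; order 24: 1/1 normal.
Total normal subgroups: 9.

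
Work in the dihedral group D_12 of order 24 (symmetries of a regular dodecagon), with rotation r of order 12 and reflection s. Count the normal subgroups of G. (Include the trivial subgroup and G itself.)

9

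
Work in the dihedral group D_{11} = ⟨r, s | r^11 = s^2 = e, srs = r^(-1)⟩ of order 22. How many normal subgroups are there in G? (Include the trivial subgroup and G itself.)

3

G has 14 subgroups. Checking conjugation-invariance by order — order 1: 1/1 normal; order 2: 0/11 normal; order 11: 1/1 normal; order 22: 1/1 normal.
Total normal subgroups: 3.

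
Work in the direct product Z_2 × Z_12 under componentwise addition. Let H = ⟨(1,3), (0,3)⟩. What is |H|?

8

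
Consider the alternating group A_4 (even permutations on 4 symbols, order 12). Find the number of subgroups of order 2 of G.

|G| = 12 and 2 | 12, so subgroups of order 2 are possible by Lagrange.
The subgroups of order 2 are: {e, (1 2)(3 4)}; {e, (1 3)(2 4)}; {e, (1 4)(2 3)}.
So G has 3 subgroups of order 2.

3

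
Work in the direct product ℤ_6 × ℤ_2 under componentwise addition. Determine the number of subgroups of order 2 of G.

3

|G| = 12 and 2 | 12, so subgroups of order 2 are possible by Lagrange.
The subgroups of order 2 are: {(0,0), (0,1)}; {(0,0), (3,0)}; {(0,0), (3,1)}.
So G has 3 subgroups of order 2.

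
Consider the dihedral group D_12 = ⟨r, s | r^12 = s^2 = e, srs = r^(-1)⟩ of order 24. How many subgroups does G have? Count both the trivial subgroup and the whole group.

|G| = 24, so by Lagrange every subgroup order divides 24. Divisors: 1, 2, 3, 4, 6, 8, 12, 24.
Subgroups by order — order 1: 1; order 2: 13; order 3: 1; order 4: 7; order 6: 5; order 8: 3; order 12: 3; order 24: 1.
Total: 1 + 13 + 1 + 7 + 5 + 3 + 3 + 1 = 34.

34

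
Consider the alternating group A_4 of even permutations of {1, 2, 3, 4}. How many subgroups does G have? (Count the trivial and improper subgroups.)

10

|G| = 12, so by Lagrange every subgroup order divides 12. Divisors: 1, 2, 3, 4, 6, 12.
Subgroups by order — order 1: 1; order 2: 3; order 3: 4; order 4: 1; order 6: 0; order 12: 1.
Total: 1 + 3 + 4 + 1 + 0 + 1 = 10.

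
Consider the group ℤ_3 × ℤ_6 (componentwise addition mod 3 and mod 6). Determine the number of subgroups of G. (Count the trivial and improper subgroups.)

|G| = 18, so by Lagrange every subgroup order divides 18. Divisors: 1, 2, 3, 6, 9, 18.
Subgroups by order — order 1: 1; order 2: 1; order 3: 4; order 6: 4; order 9: 1; order 18: 1.
Total: 1 + 1 + 4 + 4 + 1 + 1 = 12.

12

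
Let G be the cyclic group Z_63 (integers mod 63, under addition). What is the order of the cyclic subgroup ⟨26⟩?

63

In Z_63, the order of an element a is n/gcd(a, n).
gcd(26, 63) = 1, so |⟨26⟩| = 63/1 = 63.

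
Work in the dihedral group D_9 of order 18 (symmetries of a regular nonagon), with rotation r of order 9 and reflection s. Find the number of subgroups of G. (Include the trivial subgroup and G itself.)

16

|G| = 18, so by Lagrange every subgroup order divides 18. Divisors: 1, 2, 3, 6, 9, 18.
Subgroups by order — order 1: 1; order 2: 9; order 3: 1; order 6: 3; order 9: 1; order 18: 1.
Total: 1 + 9 + 1 + 3 + 1 + 1 = 16.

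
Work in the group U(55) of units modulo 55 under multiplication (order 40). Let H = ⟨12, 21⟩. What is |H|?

8

|⟨12⟩| = 4 and |⟨21⟩| = 2, so |H| is a multiple of lcm(4, 2) = 4 and divides |G| = 40.
Closing under the operation: H = {1, 12, 21, 23, 32, 34, 43, 54}, so |H| = 8.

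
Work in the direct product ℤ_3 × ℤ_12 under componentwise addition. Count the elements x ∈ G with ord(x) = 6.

8

An element (a,b) has order lcm(ord(a), ord(b)); count pairs with lcm equal to 6.
Enumerating gives 8 such elements.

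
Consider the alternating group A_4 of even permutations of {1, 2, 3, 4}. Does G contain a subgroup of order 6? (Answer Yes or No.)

6 | 12, so Lagrange does not rule it out; but checking all subgroups of G, none has order 6.
(A_4 is the standard example that the converse of Lagrange fails.)

No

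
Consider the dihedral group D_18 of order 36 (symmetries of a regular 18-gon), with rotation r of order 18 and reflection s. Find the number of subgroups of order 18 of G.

3

|G| = 36 and 18 | 36, so subgroups of order 18 are possible by Lagrange.
The subgroups of order 18 are: {e, r, r^2, r^3, r^4, r^5, r^6, r^7, r^8, r^9, r^10, r^11, r^12, r^13, r^14, r^15, r^16, r^17}; {e, r^2, r^4, r^6, r^8, r^10, r^12, r^14, r^16, s, r^2s, r^4s, r^6s, r^8s, r^10s, r^12s, r^14s, r^16s}; {e, r^2, r^4, r^6, r^8, r^10, r^12, r^14, r^16, rs, r^3s, r^5s, r^7s, r^9s, r^11s, r^13s, r^15s, r^17s}.
So G has 3 subgroups of order 18.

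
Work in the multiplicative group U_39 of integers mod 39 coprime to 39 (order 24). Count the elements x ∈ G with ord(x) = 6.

The elements of order 6 are: 4, 10, 17, 23, 29, 35.
That's 6.

6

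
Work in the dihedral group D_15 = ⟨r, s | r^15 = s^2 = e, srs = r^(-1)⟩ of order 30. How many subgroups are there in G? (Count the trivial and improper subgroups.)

|G| = 30, so by Lagrange every subgroup order divides 30. Divisors: 1, 2, 3, 5, 6, 10, 15, 30.
Subgroups by order — order 1: 1; order 2: 15; order 3: 1; order 5: 1; order 6: 5; order 10: 3; order 15: 1; order 30: 1.
Total: 1 + 15 + 1 + 1 + 5 + 3 + 1 + 1 = 28.

28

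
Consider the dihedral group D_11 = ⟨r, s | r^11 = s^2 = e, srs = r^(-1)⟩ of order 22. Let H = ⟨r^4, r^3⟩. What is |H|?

11

|⟨r^4⟩| = 11 and |⟨r^3⟩| = 11, so |H| is a multiple of lcm(11, 11) = 11 and divides |G| = 22.
Closing under the operation: H = {e, r, r^2, r^3, r^4, r^5, r^6, r^7, r^8, r^9, r^10}, so |H| = 11.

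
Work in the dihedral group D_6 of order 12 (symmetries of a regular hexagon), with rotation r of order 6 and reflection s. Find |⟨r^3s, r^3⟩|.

4

|⟨r^3s⟩| = 2 and |⟨r^3⟩| = 2, so |H| is a multiple of lcm(2, 2) = 2 and divides |G| = 12.
Closing under the operation: H = {e, r^3, s, r^3s}, so |H| = 4.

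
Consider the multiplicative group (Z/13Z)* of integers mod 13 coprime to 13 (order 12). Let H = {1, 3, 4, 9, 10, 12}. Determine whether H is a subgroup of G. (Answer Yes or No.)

Yes

|H| = 6 divides |G| = 12, consistent with Lagrange.
H contains the identity, every element's inverse is in H, and H is closed under ·: it is a subgroup.
In fact H = ⟨4⟩.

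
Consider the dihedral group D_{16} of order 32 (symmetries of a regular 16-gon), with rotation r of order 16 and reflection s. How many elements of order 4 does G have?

2

The elements of order 4 are: r^4, r^12.
That's 2.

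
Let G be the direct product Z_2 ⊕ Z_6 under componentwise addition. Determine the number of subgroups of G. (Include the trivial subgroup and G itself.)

10

|G| = 12, so by Lagrange every subgroup order divides 12. Divisors: 1, 2, 3, 4, 6, 12.
Subgroups by order — order 1: 1; order 2: 3; order 3: 1; order 4: 1; order 6: 3; order 12: 1.
Total: 1 + 3 + 1 + 1 + 3 + 1 = 10.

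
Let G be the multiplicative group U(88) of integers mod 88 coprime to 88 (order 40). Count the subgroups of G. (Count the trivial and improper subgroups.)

|G| = 40, so by Lagrange every subgroup order divides 40. Divisors: 1, 2, 4, 5, 8, 10, 20, 40.
Subgroups by order — order 1: 1; order 2: 7; order 4: 7; order 5: 1; order 8: 1; order 10: 7; order 20: 7; order 40: 1.
Total: 1 + 7 + 7 + 1 + 1 + 7 + 7 + 1 = 32.

32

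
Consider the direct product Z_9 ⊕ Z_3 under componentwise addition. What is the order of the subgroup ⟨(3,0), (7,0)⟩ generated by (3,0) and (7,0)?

|⟨(3,0)⟩| = 3 and |⟨(7,0)⟩| = 9, so |H| is a multiple of lcm(3, 9) = 9 and divides |G| = 27.
Closing under the operation: H = {(0,0), (1,0), (2,0), (3,0), (4,0), (5,0), (6,0), (7,0), (8,0)}, so |H| = 9.

9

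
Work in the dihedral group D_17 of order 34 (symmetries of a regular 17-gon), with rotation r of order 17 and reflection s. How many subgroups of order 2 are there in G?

|G| = 34 and 2 | 34, so subgroups of order 2 are possible by Lagrange.
The subgroups of order 2 are: {e, r^10s}; {e, r^11s}; {e, r^12s}; {e, r^13s}; … (17 in all).
So G has 17 subgroups of order 2.

17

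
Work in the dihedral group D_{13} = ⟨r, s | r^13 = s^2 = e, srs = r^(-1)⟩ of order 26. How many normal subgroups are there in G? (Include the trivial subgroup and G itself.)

3

G has 16 subgroups. Checking conjugation-invariance by order — order 1: 1/1 normal; order 2: 0/13 normal; order 13: 1/1 normal; order 26: 1/1 normal.
Total normal subgroups: 3.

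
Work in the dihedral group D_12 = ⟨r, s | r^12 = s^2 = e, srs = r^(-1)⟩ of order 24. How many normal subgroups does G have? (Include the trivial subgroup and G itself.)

9

G has 34 subgroups. Checking conjugation-invariance by order — order 1: 1/1 normal; order 2: 1/13 normal; order 3: 1/1 normal; order 4: 1/7 normal; order 6: 1/5 normal; order 8: 0/3 normal; order 12: 3/3 normal; order 24: 1/1 normal.
Total normal subgroups: 9.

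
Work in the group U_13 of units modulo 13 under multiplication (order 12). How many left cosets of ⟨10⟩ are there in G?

|⟨10⟩| = 6 and |G| = 12.
By Lagrange, [G : H] = |G|/|H| = 12/6 = 2.

2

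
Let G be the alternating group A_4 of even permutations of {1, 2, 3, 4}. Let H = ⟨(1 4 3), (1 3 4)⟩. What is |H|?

3

|⟨(1 4 3)⟩| = 3 and |⟨(1 3 4)⟩| = 3, so |H| is a multiple of lcm(3, 3) = 3 and divides |G| = 12.
Closing under the operation: H = {e, (1 3 4), (1 4 3)}, so |H| = 3.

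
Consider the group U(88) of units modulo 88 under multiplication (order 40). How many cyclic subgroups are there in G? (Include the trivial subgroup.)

16

Group the elements of G by the cyclic subgroup they generate; each cyclic subgroup of order d accounts for φ(d) elements.
Cyclic subgroups by order — order 1: 1; order 2: 7; order 5: 1; order 10: 7.
Total: 16.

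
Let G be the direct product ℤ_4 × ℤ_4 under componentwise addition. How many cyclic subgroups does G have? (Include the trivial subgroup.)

10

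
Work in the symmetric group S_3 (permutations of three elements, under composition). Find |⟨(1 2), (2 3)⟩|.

6

|⟨(1 2)⟩| = 2 and |⟨(2 3)⟩| = 2, so |H| is a multiple of lcm(2, 2) = 2 and divides |G| = 6.
Closing {(1 2), (2 3)} under the group operation gives all of G, so |H| = 6.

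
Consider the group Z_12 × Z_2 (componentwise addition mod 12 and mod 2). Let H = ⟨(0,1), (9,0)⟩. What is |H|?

|⟨(0,1)⟩| = 2 and |⟨(9,0)⟩| = 4, so |H| is a multiple of lcm(2, 4) = 4 and divides |G| = 24.
Closing under the operation: H = {(0,0), (0,1), (3,0), (3,1), (6,0), (6,1), (9,0), (9,1)}, so |H| = 8.

8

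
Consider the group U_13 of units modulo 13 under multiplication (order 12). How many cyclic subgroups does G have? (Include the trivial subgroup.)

6

Each element a generates a cyclic subgroup ⟨a⟩; distinct elements may generate the same one (a cyclic group of order d has φ(d) generators).
Cyclic subgroups by order — order 1: 1; order 2: 1; order 3: 1; order 4: 1; order 6: 1; order 12: 1.
Total: 6.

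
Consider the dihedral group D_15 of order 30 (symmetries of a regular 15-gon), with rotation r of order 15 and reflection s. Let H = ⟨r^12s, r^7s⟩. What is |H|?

6

|⟨r^12s⟩| = 2 and |⟨r^7s⟩| = 2, so |H| is a multiple of lcm(2, 2) = 2 and divides |G| = 30.
Closing under the operation: H = {e, r^5, r^10, r^2s, r^7s, r^12s}, so |H| = 6.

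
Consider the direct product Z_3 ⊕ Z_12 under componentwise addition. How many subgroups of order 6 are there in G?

|G| = 36 and 6 | 36, so subgroups of order 6 are possible by Lagrange.
The subgroups of order 6 are: {(0,0), (0,2), (0,4), (0,6), (0,8), (0,10)}; {(0,0), (0,6), (1,0), (1,6), (2,0), (2,6)}; {(0,0), (0,6), (1,4), (1,10), (2,2), (2,8)}; {(0,0), (0,6), (1,2), (1,8), (2,4), (2,10)}.
So G has 4 subgroups of order 6.

4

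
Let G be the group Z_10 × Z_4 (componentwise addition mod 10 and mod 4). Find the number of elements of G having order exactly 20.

16

An element (a,b) has order lcm(ord(a), ord(b)); count pairs with lcm equal to 20.
Enumerating gives 16 such elements.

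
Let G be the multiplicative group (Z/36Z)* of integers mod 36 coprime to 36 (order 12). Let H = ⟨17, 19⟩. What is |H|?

|⟨17⟩| = 2 and |⟨19⟩| = 2, so |H| is a multiple of lcm(2, 2) = 2 and divides |G| = 12.
Closing under the operation: H = {1, 17, 19, 35}, so |H| = 4.

4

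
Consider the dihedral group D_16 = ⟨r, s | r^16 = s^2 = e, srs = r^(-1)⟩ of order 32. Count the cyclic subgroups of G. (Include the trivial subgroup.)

Each element a generates a cyclic subgroup ⟨a⟩; distinct elements may generate the same one (a cyclic group of order d has φ(d) generators).
Cyclic subgroups by order — order 1: 1; order 2: 17; order 4: 1; order 8: 1; order 16: 1.
Total: 21.

21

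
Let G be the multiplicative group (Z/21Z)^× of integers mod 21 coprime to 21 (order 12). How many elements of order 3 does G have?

The elements of order 3 are: 4, 16.
That's 2.

2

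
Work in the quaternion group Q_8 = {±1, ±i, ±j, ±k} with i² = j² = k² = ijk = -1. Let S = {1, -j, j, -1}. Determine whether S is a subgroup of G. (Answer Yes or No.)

|S| = 4 divides |G| = 8, consistent with Lagrange.
S contains the identity, every element's inverse is in S, and S is closed under ·: it is a subgroup.
In fact S = ⟨j⟩.

Yes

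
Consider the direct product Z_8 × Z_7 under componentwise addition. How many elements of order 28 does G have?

12

An element (a,b) has order lcm(ord(a), ord(b)); count pairs with lcm equal to 28.
Enumerating gives 12 such elements.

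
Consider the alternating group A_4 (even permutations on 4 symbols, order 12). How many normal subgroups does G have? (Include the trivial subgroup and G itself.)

G has 10 subgroups. Checking conjugation-invariance by order — order 1: 1/1 normal; order 2: 0/3 normal; order 3: 0/4 normal; order 4: 1/1 normal; order 12: 1/1 normal.
Total normal subgroups: 3.

3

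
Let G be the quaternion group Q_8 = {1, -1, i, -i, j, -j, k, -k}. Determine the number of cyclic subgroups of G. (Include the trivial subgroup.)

5

Each element a generates a cyclic subgroup ⟨a⟩; distinct elements may generate the same one (a cyclic group of order d has φ(d) generators).
Cyclic subgroups by order — order 1: 1; order 2: 1; order 4: 3.
Total: 5.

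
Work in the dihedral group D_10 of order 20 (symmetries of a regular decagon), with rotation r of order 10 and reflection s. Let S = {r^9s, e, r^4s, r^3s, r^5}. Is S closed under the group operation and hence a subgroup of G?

No

Closure fails: r^5 · r^3s = r^8s ∉ S. So S is not a subgroup.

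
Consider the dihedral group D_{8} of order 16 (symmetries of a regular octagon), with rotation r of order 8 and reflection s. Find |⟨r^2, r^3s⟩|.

|⟨r^2⟩| = 4 and |⟨r^3s⟩| = 2, so |H| is a multiple of lcm(4, 2) = 4 and divides |G| = 16.
Closing under the operation: H = {e, r^2, r^4, r^6, rs, r^3s, r^5s, r^7s}, so |H| = 8.

8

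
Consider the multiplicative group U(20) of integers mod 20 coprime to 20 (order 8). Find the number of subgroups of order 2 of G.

|G| = 8 and 2 | 8, so subgroups of order 2 are possible by Lagrange.
The subgroups of order 2 are: {1, 11}; {1, 19}; {1, 9}.
So G has 3 subgroups of order 2.

3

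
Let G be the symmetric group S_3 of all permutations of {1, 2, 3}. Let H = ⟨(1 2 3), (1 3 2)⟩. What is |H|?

|⟨(1 2 3)⟩| = 3 and |⟨(1 3 2)⟩| = 3, so |H| is a multiple of lcm(3, 3) = 3 and divides |G| = 6.
Closing under the operation: H = {e, (1 2 3), (1 3 2)}, so |H| = 3.

3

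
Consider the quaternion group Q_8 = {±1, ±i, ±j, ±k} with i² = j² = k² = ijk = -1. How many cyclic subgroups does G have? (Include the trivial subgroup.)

5

Each element a generates a cyclic subgroup ⟨a⟩; distinct elements may generate the same one (a cyclic group of order d has φ(d) generators).
Cyclic subgroups by order — order 1: 1; order 2: 1; order 4: 3.
Total: 5.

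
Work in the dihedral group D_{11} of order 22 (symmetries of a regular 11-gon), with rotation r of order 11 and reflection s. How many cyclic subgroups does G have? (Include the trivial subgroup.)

A cyclic subgroup of order d is generated by each of its φ(d) elements of order d, so the cyclic subgroups of order d number (#elements of order d)/φ(d).
Cyclic subgroups by order — order 1: 1; order 2: 11; order 11: 1.
Total: 13.

13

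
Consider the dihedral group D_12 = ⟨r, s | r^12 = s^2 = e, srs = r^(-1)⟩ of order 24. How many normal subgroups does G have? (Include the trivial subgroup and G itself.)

9

G has 34 subgroups. Checking conjugation-invariance by order — order 1: 1/1 normal; order 2: 1/13 normal; order 3: 1/1 normal; order 4: 1/7 normal; order 6: 1/5 normal; order 8: 0/3 normal; order 12: 3/3 normal; order 24: 1/1 normal.
Total normal subgroups: 9.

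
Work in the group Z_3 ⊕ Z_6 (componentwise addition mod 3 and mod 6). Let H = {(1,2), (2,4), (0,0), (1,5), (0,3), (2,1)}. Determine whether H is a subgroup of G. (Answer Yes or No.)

Yes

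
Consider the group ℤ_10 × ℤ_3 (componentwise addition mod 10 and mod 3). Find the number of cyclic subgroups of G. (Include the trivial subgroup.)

Each element a generates a cyclic subgroup ⟨a⟩; distinct elements may generate the same one (a cyclic group of order d has φ(d) generators).
Cyclic subgroups by order — order 1: 1; order 2: 1; order 3: 1; order 5: 1; order 6: 1; order 10: 1; order 15: 1; order 30: 1.
Total: 8.

8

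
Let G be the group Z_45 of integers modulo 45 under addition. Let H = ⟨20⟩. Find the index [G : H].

|⟨20⟩| = 9 and |G| = 45.
By Lagrange, [G : H] = |G|/|H| = 45/9 = 5.

5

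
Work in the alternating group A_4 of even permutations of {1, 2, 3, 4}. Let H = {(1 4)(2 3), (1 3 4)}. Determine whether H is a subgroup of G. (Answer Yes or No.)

The identity e ∉ H, so H is not a subgroup.

No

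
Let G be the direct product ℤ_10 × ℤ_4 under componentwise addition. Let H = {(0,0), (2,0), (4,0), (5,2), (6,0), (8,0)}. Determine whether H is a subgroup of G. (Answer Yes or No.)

No

|H| = 6 does not divide |G| = 40, so by Lagrange H is not a subgroup.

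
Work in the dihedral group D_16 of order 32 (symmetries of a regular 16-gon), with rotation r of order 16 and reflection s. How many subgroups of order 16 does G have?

|G| = 32 and 16 | 32, so subgroups of order 16 are possible by Lagrange.
The subgroups of order 16 are: {e, r, r^2, r^3, r^4, r^5, r^6, r^7, r^8, r^9, r^10, r^11, r^12, r^13, r^14, r^15}; {e, r^2, r^4, r^6, r^8, r^10, r^12, r^14, s, r^2s, r^4s, r^6s, r^8s, r^10s, r^12s, r^14s}; {e, r^2, r^4, r^6, r^8, r^10, r^12, r^14, rs, r^3s, r^5s, r^7s, r^9s, r^11s, r^13s, r^15s}.
So G has 3 subgroups of order 16.

3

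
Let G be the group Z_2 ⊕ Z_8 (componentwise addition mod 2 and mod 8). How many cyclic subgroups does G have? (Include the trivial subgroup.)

8

A cyclic subgroup of order d is generated by each of its φ(d) elements of order d, so the cyclic subgroups of order d number (#elements of order d)/φ(d).
Cyclic subgroups by order — order 1: 1; order 2: 3; order 4: 2; order 8: 2.
Total: 8.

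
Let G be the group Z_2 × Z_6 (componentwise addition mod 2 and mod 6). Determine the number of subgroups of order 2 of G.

3

|G| = 12 and 2 | 12, so subgroups of order 2 are possible by Lagrange.
The subgroups of order 2 are: {(0,0), (0,3)}; {(0,0), (1,0)}; {(0,0), (1,3)}.
So G has 3 subgroups of order 2.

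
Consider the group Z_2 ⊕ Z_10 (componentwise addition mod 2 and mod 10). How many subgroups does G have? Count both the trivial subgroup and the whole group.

10

|G| = 20, so by Lagrange every subgroup order divides 20. Divisors: 1, 2, 4, 5, 10, 20.
Subgroups by order — order 1: 1; order 2: 3; order 4: 1; order 5: 1; order 10: 3; order 20: 1.
Total: 1 + 3 + 1 + 1 + 3 + 1 = 10.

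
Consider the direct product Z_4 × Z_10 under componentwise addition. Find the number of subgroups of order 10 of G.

|G| = 40 and 10 | 40, so subgroups of order 10 are possible by Lagrange.
The subgroups of order 10 are: {(0,0), (0,1), (0,2), (0,3), (0,4), (0,5), (0,6), (0,7), (0,8), (0,9)}; {(0,0), (0,2), (0,4), (0,6), (0,8), (2,0), (2,2), (2,4), (2,6), (2,8)}; {(0,0), (0,2), (0,4), (0,6), (0,8), (2,1), (2,3), (2,5), (2,7), (2,9)}.
So G has 3 subgroups of order 10.

3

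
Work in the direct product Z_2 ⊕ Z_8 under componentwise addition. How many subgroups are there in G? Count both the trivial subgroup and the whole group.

11

|G| = 16, so by Lagrange every subgroup order divides 16. Divisors: 1, 2, 4, 8, 16.
Subgroups by order — order 1: 1; order 2: 3; order 4: 3; order 8: 3; order 16: 1.
Total: 1 + 3 + 3 + 3 + 1 = 11.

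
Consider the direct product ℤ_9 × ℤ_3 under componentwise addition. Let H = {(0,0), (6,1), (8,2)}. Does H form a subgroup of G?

No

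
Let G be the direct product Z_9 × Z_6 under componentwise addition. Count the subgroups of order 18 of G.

4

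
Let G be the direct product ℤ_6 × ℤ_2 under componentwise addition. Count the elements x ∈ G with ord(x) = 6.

An element (a,b) has order lcm(ord(a), ord(b)); count pairs with lcm equal to 6.
Enumerating gives 6 such elements.

6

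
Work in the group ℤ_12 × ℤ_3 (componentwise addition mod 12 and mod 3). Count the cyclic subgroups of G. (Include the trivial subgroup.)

15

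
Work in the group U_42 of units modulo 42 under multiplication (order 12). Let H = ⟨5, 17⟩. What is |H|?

6

|⟨5⟩| = 6 and |⟨17⟩| = 6, so |H| is a multiple of lcm(6, 6) = 6 and divides |G| = 12.
Closing under the operation: H = {1, 5, 17, 25, 37, 41}, so |H| = 6.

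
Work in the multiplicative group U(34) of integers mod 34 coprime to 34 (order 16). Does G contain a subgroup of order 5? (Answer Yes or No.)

5 does not divide |G| = 16, so by Lagrange no subgroup of order 5 exists.

No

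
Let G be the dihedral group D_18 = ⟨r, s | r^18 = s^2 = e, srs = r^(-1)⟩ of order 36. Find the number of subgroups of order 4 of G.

9

|G| = 36 and 4 | 36, so subgroups of order 4 are possible by Lagrange.
The subgroups of order 4 are: {e, r^9, rs, r^10s}; {e, r^9, r^2s, r^11s}; {e, r^9, r^3s, r^12s}; {e, r^9, r^4s, r^13s}; … (9 in all).
So G has 9 subgroups of order 4.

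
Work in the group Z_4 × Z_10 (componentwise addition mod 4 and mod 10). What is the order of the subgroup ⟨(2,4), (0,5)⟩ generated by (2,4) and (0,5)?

|⟨(2,4)⟩| = 10 and |⟨(0,5)⟩| = 2, so |H| is a multiple of lcm(10, 2) = 10 and divides |G| = 40.
Closing under the operation: H = {(0,0), (0,1), (0,2), (0,3), (0,4), (0,5), (0,6), (0,7), (0,8), (0,9), (2,0), (2,1), (2,2), (2,3), (2,4), (2,5), (2,6), (2,7), (2,8), (2,9)}, so |H| = 20.

20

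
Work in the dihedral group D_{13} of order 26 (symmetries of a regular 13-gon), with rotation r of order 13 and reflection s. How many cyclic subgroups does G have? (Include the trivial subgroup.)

Group the elements of G by the cyclic subgroup they generate; each cyclic subgroup of order d accounts for φ(d) elements.
Cyclic subgroups by order — order 1: 1; order 2: 13; order 13: 1.
Total: 15.

15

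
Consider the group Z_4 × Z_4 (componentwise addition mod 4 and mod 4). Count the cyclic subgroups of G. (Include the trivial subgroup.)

10

Group the elements of G by the cyclic subgroup they generate; each cyclic subgroup of order d accounts for φ(d) elements.
Cyclic subgroups by order — order 1: 1; order 2: 3; order 4: 6.
Total: 10.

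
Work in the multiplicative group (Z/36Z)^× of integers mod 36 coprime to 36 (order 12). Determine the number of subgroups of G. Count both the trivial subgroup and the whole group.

|G| = 12, so by Lagrange every subgroup order divides 12. Divisors: 1, 2, 3, 4, 6, 12.
Subgroups by order — order 1: 1; order 2: 3; order 3: 1; order 4: 1; order 6: 3; order 12: 1.
Total: 1 + 3 + 1 + 1 + 3 + 1 = 10.

10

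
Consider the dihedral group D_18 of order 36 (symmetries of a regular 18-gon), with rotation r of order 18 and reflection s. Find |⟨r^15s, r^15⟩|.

|⟨r^15s⟩| = 2 and |⟨r^15⟩| = 6, so |H| is a multiple of lcm(2, 6) = 6 and divides |G| = 36.
Closing under the operation: H = {e, r^3, r^6, r^9, r^12, r^15, s, r^3s, r^6s, r^9s, r^12s, r^15s}, so |H| = 12.

12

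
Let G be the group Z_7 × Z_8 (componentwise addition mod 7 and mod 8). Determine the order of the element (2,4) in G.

The order of (2,4) in Z_7 × Z_8 is lcm(ord(2) in Z_7, ord(4) in Z_8).
ord(2) = 7 and ord(4) = 2, so |⟨(2,4)⟩| = lcm(7, 2) = 14.

14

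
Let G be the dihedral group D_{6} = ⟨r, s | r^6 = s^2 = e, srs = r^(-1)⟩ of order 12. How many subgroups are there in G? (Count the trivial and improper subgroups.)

|G| = 12, so by Lagrange every subgroup order divides 12. Divisors: 1, 2, 3, 4, 6, 12.
Subgroups by order — order 1: 1; order 2: 7; order 3: 1; order 4: 3; order 6: 3; order 12: 1.
Total: 1 + 7 + 1 + 3 + 3 + 1 = 16.

16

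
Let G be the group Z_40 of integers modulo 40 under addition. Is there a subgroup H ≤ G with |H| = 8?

Yes

8 | 40. A subgroup of order 8 is {0, 5, 10, 15, 20, 25, 30, 35}.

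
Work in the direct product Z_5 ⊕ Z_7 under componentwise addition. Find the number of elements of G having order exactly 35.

24

An element (a,b) has order lcm(ord(a), ord(b)); count pairs with lcm equal to 35.
Enumerating gives 24 such elements.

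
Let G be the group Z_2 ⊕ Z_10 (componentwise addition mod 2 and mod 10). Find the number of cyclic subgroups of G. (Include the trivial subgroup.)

8

Each element a generates a cyclic subgroup ⟨a⟩; distinct elements may generate the same one (a cyclic group of order d has φ(d) generators).
Cyclic subgroups by order — order 1: 1; order 2: 3; order 5: 1; order 10: 3.
Total: 8.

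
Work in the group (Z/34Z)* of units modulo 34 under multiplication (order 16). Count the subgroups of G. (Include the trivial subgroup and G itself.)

|G| = 16, so by Lagrange every subgroup order divides 16. Divisors: 1, 2, 4, 8, 16.
Subgroups by order — order 1: 1; order 2: 1; order 4: 1; order 8: 1; order 16: 1.
Total: 1 + 1 + 1 + 1 + 1 = 5.

5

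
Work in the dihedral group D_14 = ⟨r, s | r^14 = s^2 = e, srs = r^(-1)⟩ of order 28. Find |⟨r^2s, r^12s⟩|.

|⟨r^2s⟩| = 2 and |⟨r^12s⟩| = 2, so |H| is a multiple of lcm(2, 2) = 2 and divides |G| = 28.
Closing under the operation: H = {e, r^2, r^4, r^6, r^8, r^10, r^12, s, r^2s, r^4s, r^6s, r^8s, r^10s, r^12s}, so |H| = 14.

14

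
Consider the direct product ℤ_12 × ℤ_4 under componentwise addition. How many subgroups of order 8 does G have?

3

|G| = 48 and 8 | 48, so subgroups of order 8 are possible by Lagrange.
The subgroups of order 8 are: {(0,0), (0,1), (0,2), (0,3), (6,0), (6,1), (6,2), (6,3)}; {(0,0), (0,2), (3,0), (3,2), (6,0), (6,2), (9,0), (9,2)}; {(0,0), (0,2), (3,1), (3,3), (6,0), (6,2), (9,1), (9,3)}.
So G has 3 subgroups of order 8.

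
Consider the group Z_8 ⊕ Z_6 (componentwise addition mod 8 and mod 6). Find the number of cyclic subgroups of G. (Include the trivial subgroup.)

Each element a generates a cyclic subgroup ⟨a⟩; distinct elements may generate the same one (a cyclic group of order d has φ(d) generators).
Cyclic subgroups by order — order 1: 1; order 2: 3; order 3: 1; order 4: 2; order 6: 3; order 8: 2; order 12: 2; order 24: 2.
Total: 16.

16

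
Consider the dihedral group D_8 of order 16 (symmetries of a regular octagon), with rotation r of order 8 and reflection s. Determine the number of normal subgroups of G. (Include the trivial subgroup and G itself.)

7

G has 19 subgroups. Checking conjugation-invariance by order — order 1: 1/1 normal; order 2: 1/9 normal; order 4: 1/5 normal; order 8: 3/3 normal; order 16: 1/1 normal.
Total normal subgroups: 7.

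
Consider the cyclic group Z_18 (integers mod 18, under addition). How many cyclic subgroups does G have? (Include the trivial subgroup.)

6

Each element a generates a cyclic subgroup ⟨a⟩; distinct elements may generate the same one (a cyclic group of order d has φ(d) generators).
Cyclic subgroups by order — order 1: 1; order 2: 1; order 3: 1; order 6: 1; order 9: 1; order 18: 1.
Total: 6.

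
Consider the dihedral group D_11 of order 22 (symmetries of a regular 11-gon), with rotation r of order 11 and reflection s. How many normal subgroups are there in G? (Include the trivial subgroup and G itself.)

G has 14 subgroups. Checking conjugation-invariance by order — order 1: 1/1 normal; order 2: 0/11 normal; order 11: 1/1 normal; order 22: 1/1 normal.
Total normal subgroups: 3.

3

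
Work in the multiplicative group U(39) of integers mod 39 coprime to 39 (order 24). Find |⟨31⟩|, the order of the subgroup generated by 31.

Compute successive powers of 31 mod 39: 31, 25, 34, 1; 31^4 ≡ 1 (mod 39).
So |⟨31⟩| = 4.

4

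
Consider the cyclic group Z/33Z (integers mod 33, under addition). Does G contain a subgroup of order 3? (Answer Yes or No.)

Yes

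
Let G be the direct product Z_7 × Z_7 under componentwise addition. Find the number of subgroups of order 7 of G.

|G| = 49 and 7 | 49, so subgroups of order 7 are possible by Lagrange.
The subgroups of order 7 are: {(0,0), (0,1), (0,2), (0,3), (0,4), (0,5), (0,6)}; {(0,0), (1,0), (2,0), (3,0), (4,0), (5,0), (6,0)}; {(0,0), (1,1), (2,2), (3,3), (4,4), (5,5), (6,6)}; {(0,0), (1,2), (2,4), (3,6), (4,1), (5,3), (6,5)}; … (8 in all).
So G has 8 subgroups of order 7.

8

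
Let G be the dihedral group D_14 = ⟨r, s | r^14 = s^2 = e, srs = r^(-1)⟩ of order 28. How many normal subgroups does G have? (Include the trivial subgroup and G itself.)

G has 28 subgroups. Checking conjugation-invariance by order — order 1: 1/1 normal; order 2: 1/15 normal; order 4: 0/7 normal; order 7: 1/1 normal; order 14: 3/3 normal; order 28: 1/1 normal.
Total normal subgroups: 7.

7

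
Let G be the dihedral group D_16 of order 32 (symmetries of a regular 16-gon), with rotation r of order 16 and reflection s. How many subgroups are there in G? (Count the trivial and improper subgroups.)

36

|G| = 32, so by Lagrange every subgroup order divides 32. Divisors: 1, 2, 4, 8, 16, 32.
Subgroups by order — order 1: 1; order 2: 17; order 4: 9; order 8: 5; order 16: 3; order 32: 1.
Total: 1 + 17 + 9 + 5 + 3 + 1 = 36.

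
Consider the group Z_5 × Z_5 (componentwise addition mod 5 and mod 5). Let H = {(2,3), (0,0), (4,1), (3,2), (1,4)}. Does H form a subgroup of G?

|H| = 5 divides |G| = 25, consistent with Lagrange.
H contains the identity, every element's inverse is in H, and H is closed under +: it is a subgroup.
In fact H = ⟨(2,3)⟩.

Yes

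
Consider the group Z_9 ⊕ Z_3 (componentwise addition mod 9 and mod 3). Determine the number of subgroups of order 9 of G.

4

|G| = 27 and 9 | 27, so subgroups of order 9 are possible by Lagrange.
The subgroups of order 9 are: {(0,0), (0,1), (0,2), (3,0), (3,1), (3,2), (6,0), (6,1), (6,2)}; {(0,0), (1,0), (2,0), (3,0), (4,0), (5,0), (6,0), (7,0), (8,0)}; {(0,0), (1,1), (2,2), (3,0), (4,1), (5,2), (6,0), (7,1), (8,2)}; {(0,0), (1,2), (2,1), (3,0), (4,2), (5,1), (6,0), (7,2), (8,1)}.
So G has 4 subgroups of order 9.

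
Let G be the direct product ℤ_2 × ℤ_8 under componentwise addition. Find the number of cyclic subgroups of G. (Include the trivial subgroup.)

Each element a generates a cyclic subgroup ⟨a⟩; distinct elements may generate the same one (a cyclic group of order d has φ(d) generators).
Cyclic subgroups by order — order 1: 1; order 2: 3; order 4: 2; order 8: 2.
Total: 8.

8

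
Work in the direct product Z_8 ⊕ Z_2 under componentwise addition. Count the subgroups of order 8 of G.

3

|G| = 16 and 8 | 16, so subgroups of order 8 are possible by Lagrange.
The subgroups of order 8 are: {(0,0), (0,1), (2,0), (2,1), (4,0), (4,1), (6,0), (6,1)}; {(0,0), (1,0), (2,0), (3,0), (4,0), (5,0), (6,0), (7,0)}; {(0,0), (1,1), (2,0), (3,1), (4,0), (5,1), (6,0), (7,1)}.
So G has 3 subgroups of order 8.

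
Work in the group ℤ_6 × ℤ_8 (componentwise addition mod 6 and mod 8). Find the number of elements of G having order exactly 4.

4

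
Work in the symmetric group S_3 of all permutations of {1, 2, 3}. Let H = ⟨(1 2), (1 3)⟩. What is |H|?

|⟨(1 2)⟩| = 2 and |⟨(1 3)⟩| = 2, so |H| is a multiple of lcm(2, 2) = 2 and divides |G| = 6.
Closing {(1 2), (1 3)} under the group operation gives all of G, so |H| = 6.

6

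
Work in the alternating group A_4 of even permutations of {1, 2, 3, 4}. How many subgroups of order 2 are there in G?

3

|G| = 12 and 2 | 12, so subgroups of order 2 are possible by Lagrange.
The subgroups of order 2 are: {e, (1 2)(3 4)}; {e, (1 3)(2 4)}; {e, (1 4)(2 3)}.
So G has 3 subgroups of order 2.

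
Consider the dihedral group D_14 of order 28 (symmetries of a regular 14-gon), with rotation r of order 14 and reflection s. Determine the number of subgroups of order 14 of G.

3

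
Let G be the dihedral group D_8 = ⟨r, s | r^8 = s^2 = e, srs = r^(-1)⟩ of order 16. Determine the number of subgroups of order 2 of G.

9

|G| = 16 and 2 | 16, so subgroups of order 2 are possible by Lagrange.
The subgroups of order 2 are: {e, r^2s}; {e, r^3s}; {e, r^4}; {e, r^4s}; … (9 in all).
So G has 9 subgroups of order 2.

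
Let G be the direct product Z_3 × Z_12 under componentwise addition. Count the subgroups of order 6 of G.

4

|G| = 36 and 6 | 36, so subgroups of order 6 are possible by Lagrange.
The subgroups of order 6 are: {(0,0), (0,2), (0,4), (0,6), (0,8), (0,10)}; {(0,0), (0,6), (1,0), (1,6), (2,0), (2,6)}; {(0,0), (0,6), (1,4), (1,10), (2,2), (2,8)}; {(0,0), (0,6), (1,2), (1,8), (2,4), (2,10)}.
So G has 4 subgroups of order 6.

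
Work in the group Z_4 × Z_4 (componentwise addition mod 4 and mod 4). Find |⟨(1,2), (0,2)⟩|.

8

|⟨(1,2)⟩| = 4 and |⟨(0,2)⟩| = 2, so |H| is a multiple of lcm(4, 2) = 4 and divides |G| = 16.
Closing under the operation: H = {(0,0), (0,2), (1,0), (1,2), (2,0), (2,2), (3,0), (3,2)}, so |H| = 8.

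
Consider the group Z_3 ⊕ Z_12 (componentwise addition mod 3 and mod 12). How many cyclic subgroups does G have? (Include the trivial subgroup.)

Group the elements of G by the cyclic subgroup they generate; each cyclic subgroup of order d accounts for φ(d) elements.
Cyclic subgroups by order — order 1: 1; order 2: 1; order 3: 4; order 4: 1; order 6: 4; order 12: 4.
Total: 15.

15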